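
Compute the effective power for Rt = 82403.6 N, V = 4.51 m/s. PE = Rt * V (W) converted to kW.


Formula: PE = Rt * V / 1000 (kW)
Step 1 — PE (W) = 82403.6 * 4.51 = 371640.236 W
Step 2 — PE (kW) = 371640.236 / 1000 ≈ 371.64 kW (5 s.f.)

371.64 kW


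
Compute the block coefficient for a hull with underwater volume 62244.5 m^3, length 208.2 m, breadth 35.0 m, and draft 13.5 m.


Formula: Cb = V / (L * B * T)
Step 1 — L * B * T = 208.2 * 35.0 * 13.5 = 98374.5 m^3
Step 2 — Cb = 62244.5 / 98374.5 ≈ 0.63273 (5 s.f.)

0.63273


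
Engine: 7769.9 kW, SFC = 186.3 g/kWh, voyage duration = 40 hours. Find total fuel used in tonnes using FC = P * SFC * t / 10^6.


Formula: FC (tonnes) = P * SFC * t / 1,000,000
Step 1 — P * SFC * t = 7769.9 * 186.3 * 40 = 57901294.8 g
Step 2 — FC (tonnes) = 57901294.8 / 1,000,000 ≈ 57.901 tonnes (5 s.f.)

57.901 tonnes


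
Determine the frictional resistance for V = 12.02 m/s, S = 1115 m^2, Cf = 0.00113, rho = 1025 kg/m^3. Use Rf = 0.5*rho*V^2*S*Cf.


Formula: Rf = 0.5 * rho * V^2 * S * Cf
Step 1 — V^2 = 12.02^2 = 144.4804
Step 2 — 0.5 * rho * V^2 = 0.5 * 1025 * 144.4804 = 74046.205
Step 3 — Rf = 74046.205 * 1115 * 0.00113 ≈ 93295 N (5 s.f.)

93295 N


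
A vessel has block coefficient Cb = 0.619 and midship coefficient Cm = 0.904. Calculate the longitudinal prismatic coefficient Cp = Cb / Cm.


Formula: Cp = Cb / Cm
Substituting: Cp = 0.619 / 0.904
Result: Cp ≈ 0.68473 (5 s.f.)

0.68473


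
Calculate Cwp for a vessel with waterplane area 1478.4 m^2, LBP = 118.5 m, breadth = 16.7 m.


Formula: Cwp = Aw / (L * B)
Step 1 — L * B = 118.5 * 16.7 = 1978.95 m^2
Step 2 — Cwp = 1478.4 / 1978.95 ≈ 0.74706 (5 s.f.)

0.74706


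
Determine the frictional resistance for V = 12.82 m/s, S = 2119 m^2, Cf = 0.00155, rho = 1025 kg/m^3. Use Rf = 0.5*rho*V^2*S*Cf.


Formula: Rf = 0.5 * rho * V^2 * S * Cf
Step 1 — V^2 = 12.82^2 = 164.3524
Step 2 — 0.5 * rho * V^2 = 0.5 * 1025 * 164.3524 = 84230.605
Step 3 — Rf = 84230.605 * 2119 * 0.00155 ≈ 276650 N (5 s.f.)

276650 N


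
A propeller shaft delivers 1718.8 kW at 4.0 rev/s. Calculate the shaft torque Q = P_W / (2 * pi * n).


Formula: Q = P_W / (2 * pi * n)
Step 1 — P_W = 1718.8 kW * 1000 = 1718800.0 W
Step 2 — 2 * pi * n = 2 * pi * 4.0 = 25.132741
Step 3 — Q = 1718800.0 / 25.132741 ≈ 68389 N·m (5 s.f.)

68389 N·m


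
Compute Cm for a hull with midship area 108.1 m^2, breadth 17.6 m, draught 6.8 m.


Formula: Cm = Am / (B * T)
Step 1 — B * T = 17.6 * 6.8 = 119.68 m^2
Step 2 — Cm = 108.1 / 119.68 ≈ 0.90324 (5 s.f.)

0.90324


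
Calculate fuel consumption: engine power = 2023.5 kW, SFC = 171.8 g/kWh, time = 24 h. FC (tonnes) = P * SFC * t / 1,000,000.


Formula: FC (tonnes) = P * SFC * t / 1,000,000
Step 1 — P * SFC * t = 2023.5 * 171.8 * 24 = 8343295.2 g
Step 2 — FC (tonnes) = 8343295.2 / 1,000,000 ≈ 8.3433 tonnes (5 s.f.)

8.3433 tonnes


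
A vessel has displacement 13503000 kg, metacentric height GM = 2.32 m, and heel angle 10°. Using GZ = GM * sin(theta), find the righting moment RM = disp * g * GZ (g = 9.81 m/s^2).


Formula: GZ = GM * sin(theta); RM = disp * g * GZ
Step 1 — GZ = 2.32 * sin(10°) = 2.32 * 0.173648 = 0.402863 m
Step 2 — RM = 13503000 * 9.81 * 0.402863 ≈ 53365000 N·m (5 s.f.)

53365000 N·m


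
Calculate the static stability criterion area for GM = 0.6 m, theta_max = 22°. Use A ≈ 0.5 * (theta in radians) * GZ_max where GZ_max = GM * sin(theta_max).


Formula: GZ_max = GM * sin(theta); Area = 0.5 * theta_rad * GZ_max
Step 1 — GZ_max = 0.6 * sin(22°) = 0.6 * 0.374607 = 0.224764 m
Step 2 — theta_rad = 22 * pi/180 = 0.383972 rad
Step 3 — Area = 0.5 * 0.383972 * 0.224764 ≈ 0.043152 m·rad (5 s.f.)

0.043152 m·rad


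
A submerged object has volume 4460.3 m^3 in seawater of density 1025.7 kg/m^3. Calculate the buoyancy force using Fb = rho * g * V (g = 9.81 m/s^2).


Formula: Fb = rho * g * V
Substituting: Fb = 1025.7 * 9.81 * 4460.3
Intermediate: 1025.7 * 9.81 = 10062.117
Result: Fb = 10062.117 * 4460.3 ≈ 44880000 N (5 s.f.)

44880000 N


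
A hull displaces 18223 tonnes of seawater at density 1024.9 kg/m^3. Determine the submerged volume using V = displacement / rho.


Formula: V = mass / rho
Step 1 — convert tonnes to kg: 18223 t * 1000 = 18223000 kg
Step 2 — V = 18223000 / 1024.9 ≈ 17780 m^3 (5 s.f.)

17780 m^3


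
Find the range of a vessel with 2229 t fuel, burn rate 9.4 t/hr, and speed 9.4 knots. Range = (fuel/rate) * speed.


Formula: endurance = fuel / rate; range = endurance * speed
Step 1 — endurance = 2229 / 9.4 = 237.1277 hours
Step 2 — range = 237.1277 * 9.4 ≈ 2229.0 nautical miles (5 s.f.)

2229.0 NM


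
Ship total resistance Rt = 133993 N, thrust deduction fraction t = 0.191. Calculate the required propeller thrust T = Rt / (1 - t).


Formula: T = Rt / (1 - t)
Step 1 — (1 - t) = 1 - 0.191 = 0.809
Step 2 — T = 133993 / 0.809 ≈ 165630 N (5 s.f.)

165630 N


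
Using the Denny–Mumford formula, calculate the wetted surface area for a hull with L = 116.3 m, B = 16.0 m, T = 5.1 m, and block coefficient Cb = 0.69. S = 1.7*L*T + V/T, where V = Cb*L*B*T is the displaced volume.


Formula: S = 1.7*L*T + V/T with V = Cb*L*B*T, i.e. S = L * (1.7*T + Cb*B)
Step 1 — 1.7*T = 1.7 * 5.1 = 8.67 m
Step 2 — Cb*B = 0.69 * 16.0 = 11.04 m
Step 3 — 1.7*T + Cb*B = 8.67 + 11.04 = 19.71 m
Step 4 — S = 116.3 * 19.71 ≈ 2292.3 m^2 (5 s.f.)

2292.3 m^2


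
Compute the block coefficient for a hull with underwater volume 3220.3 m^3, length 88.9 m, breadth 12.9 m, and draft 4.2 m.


Formula: Cb = V / (L * B * T)
Step 1 — L * B * T = 88.9 * 12.9 * 4.2 = 4816.602 m^3
Step 2 — Cb = 3220.3 / 4816.602 ≈ 0.66858 (5 s.f.)

0.66858


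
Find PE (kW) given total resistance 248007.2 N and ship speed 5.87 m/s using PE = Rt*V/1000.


Formula: PE = Rt * V / 1000 (kW)
Step 1 — PE (W) = 248007.2 * 5.87 = 1455802.264 W
Step 2 — PE (kW) = 1455802.264 / 1000 ≈ 1455.8 kW (5 s.f.)

1455.8 kW


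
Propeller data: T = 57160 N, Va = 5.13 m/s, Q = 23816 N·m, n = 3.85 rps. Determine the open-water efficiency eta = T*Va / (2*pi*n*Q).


Formula: eta = T * Va / (2 * pi * n * Q)
Step 1 — numerator = T * Va = 57160 * 5.13 = 293230.8
Step 2 — 2 * pi * n = 2 * pi * 3.85 = 24.190263
Step 3 — denominator = 24.190263 * 23816 = 576115.3
Step 4 — eta = 293230.8 / 576115.3 ≈ 0.50898 (5 s.f.)

0.50898


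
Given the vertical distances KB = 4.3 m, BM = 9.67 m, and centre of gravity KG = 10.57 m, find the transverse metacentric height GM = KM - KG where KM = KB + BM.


Formula: GM = KB + BM - KG
Step 1 — KM = KB + BM = 4.3 + 9.67 = 13.97 m
Step 2 — GM = KM - KG = 13.97 - 10.57 = 3.4 m

3.4 m


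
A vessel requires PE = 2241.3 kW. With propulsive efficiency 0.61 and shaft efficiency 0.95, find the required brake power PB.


Formula: PB = PE / (eta_D * eta_S)
Step 1 — combined efficiency = eta_D * eta_S = 0.61 * 0.95 = 0.5795
Step 2 — PB = 2241.3 / 0.5795 ≈ 3867.6 kW (5 s.f.)

3867.6 kW


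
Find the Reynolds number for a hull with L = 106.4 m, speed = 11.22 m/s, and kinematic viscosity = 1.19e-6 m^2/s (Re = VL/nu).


Formula: Re = V * L / nu
Step 1 — V * L = 11.22 * 106.4 = 1193.808 m^2/s
Step 2 — Re = 1193.808 / 1.19e-6 = 1.00e+09

1.00e+09


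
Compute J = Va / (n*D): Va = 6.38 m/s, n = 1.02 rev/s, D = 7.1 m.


Formula: J = Va / (n * D)
Step 1 — n * D = 1.02 * 7.1 = 7.242
Step 2 — J = 6.38 / 7.242 ≈ 0.88097 (5 s.f.)

0.88097


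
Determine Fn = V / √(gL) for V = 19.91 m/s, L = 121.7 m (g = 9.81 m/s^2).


Formula: Fn = V / sqrt(g * L)
Step 1 — g * L = 9.81 * 121.7 = 1193.877
Step 2 — sqrt(g * L) = sqrt(1193.877) = 34.552525
Step 3 — Fn = 19.91 / 34.552525 ≈ 0.57622 (5 s.f.)

0.57622


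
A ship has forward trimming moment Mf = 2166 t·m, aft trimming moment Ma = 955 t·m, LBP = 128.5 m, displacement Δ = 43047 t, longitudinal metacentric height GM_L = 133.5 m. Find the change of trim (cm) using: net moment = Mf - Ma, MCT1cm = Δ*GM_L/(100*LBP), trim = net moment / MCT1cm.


Formula: net trimming moment = Mf - Ma; MCT1cm = Δ*GM_L/(100*LBP); trim = net moment / MCT1cm
Step 1 — net trimming moment = 2166 - 955 = 1211 t·m
Step 2 — MCT1cm = 43047 * 133.5 / (100 * 128.5) = 447.2198 t·m/cm
Step 3 — trim = 1211 / 447.2198 ≈ 2.7078 cm (5 s.f.)

2.7078 cm


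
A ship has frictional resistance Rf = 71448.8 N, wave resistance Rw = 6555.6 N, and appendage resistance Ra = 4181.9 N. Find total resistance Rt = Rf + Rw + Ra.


Formula: Rt = Rf + Rw + Ra
Substituting: Rt = 71448.8 + 6555.6 + 4181.9
Result: Rt = 82186.3 N

82186.3 N


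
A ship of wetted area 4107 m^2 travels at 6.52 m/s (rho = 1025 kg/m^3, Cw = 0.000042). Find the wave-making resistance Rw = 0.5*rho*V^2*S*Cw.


Formula: Rw = 0.5 * rho * V^2 * S * Cw
Step 1 — V^2 = 6.52^2 = 42.5104
Step 2 — 0.5 * rho * V^2 = 0.5 * 1025 * 42.5104 = 21786.58
Step 3 — Rw = 21786.58 * 4107 * 0.000042 ≈ 3758.1 N (5 s.f.)

3758.1 N


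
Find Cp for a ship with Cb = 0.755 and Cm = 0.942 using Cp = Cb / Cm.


Formula: Cp = Cb / Cm
Substituting: Cp = 0.755 / 0.942
Result: Cp ≈ 0.80149 (5 s.f.)

0.80149


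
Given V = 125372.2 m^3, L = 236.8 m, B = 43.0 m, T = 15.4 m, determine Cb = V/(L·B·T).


Formula: Cb = V / (L * B * T)
Step 1 — L * B * T = 236.8 * 43.0 * 15.4 = 156808.96 m^3
Step 2 — Cb = 125372.2 / 156808.96 ≈ 0.79952 (5 s.f.)

0.79952


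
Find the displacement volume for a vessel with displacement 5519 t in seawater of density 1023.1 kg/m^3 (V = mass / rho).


Formula: V = mass / rho
Step 1 — convert tonnes to kg: 5519 t * 1000 = 5519000 kg
Step 2 — V = 5519000 / 1023.1 ≈ 5394.4 m^3 (5 s.f.)

5394.4 m^3


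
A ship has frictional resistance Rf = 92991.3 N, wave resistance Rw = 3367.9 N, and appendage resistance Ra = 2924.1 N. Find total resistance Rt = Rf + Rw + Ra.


Formula: Rt = Rf + Rw + Ra
Substituting: Rt = 92991.3 + 3367.9 + 2924.1
Result: Rt = 99283.3 N

99283.3 N


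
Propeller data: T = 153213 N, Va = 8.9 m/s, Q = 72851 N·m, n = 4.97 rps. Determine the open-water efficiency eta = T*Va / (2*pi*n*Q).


Formula: eta = T * Va / (2 * pi * n * Q)
Step 1 — numerator = T * Va = 153213 * 8.9 = 1363595.7
Step 2 — 2 * pi * n = 2 * pi * 4.97 = 31.227431
Step 3 — denominator = 31.227431 * 72851 = 2274949.58
Step 4 — eta = 1363595.7 / 2274949.58 ≈ 0.59940 (5 s.f.)

0.59940


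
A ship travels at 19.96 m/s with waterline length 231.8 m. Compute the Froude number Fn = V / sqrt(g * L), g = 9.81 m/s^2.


Formula: Fn = V / sqrt(g * L)
Step 1 — g * L = 9.81 * 231.8 = 2273.958
Step 2 — sqrt(g * L) = sqrt(2273.958) = 47.686036
Step 3 — Fn = 19.96 / 47.686036 ≈ 0.41857 (5 s.f.)

0.41857


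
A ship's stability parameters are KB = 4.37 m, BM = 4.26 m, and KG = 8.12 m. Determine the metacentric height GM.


Formula: GM = KB + BM - KG
Step 1 — KM = KB + BM = 4.37 + 4.26 = 8.63 m
Step 2 — GM = KM - KG = 8.63 - 8.12 = 0.51 m

0.51 m


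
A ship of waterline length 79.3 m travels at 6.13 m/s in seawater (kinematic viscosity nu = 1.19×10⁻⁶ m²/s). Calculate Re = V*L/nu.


Formula: Re = V * L / nu
Step 1 — V * L = 6.13 * 79.3 = 486.109 m^2/s
Step 2 — Re = 486.109 / 1.19e-6 = 4.08e+08

4.08e+08


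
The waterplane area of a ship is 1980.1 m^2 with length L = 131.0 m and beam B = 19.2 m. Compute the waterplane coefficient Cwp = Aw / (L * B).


Formula: Cwp = Aw / (L * B)
Step 1 — L * B = 131.0 * 19.2 = 2515.2 m^2
Step 2 — Cwp = 1980.1 / 2515.2 ≈ 0.78725 (5 s.f.)

0.78725


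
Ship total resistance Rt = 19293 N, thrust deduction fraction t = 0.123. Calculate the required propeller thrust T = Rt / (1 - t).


Formula: T = Rt / (1 - t)
Step 1 — (1 - t) = 1 - 0.123 = 0.877
Step 2 — T = 19293 / 0.877 ≈ 21999 N (5 s.f.)

21999 N


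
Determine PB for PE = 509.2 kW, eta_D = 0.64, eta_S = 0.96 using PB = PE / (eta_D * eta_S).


Formula: PB = PE / (eta_D * eta_S)
Step 1 — combined efficiency = eta_D * eta_S = 0.64 * 0.96 = 0.6144
Step 2 — PB = 509.2 / 0.6144 ≈ 828.78 kW (5 s.f.)

828.78 kW


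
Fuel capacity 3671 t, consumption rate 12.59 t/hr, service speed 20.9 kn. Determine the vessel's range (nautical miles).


Formula: endurance = fuel / rate; range = endurance * speed
Step 1 — endurance = 3671 / 12.59 = 291.5806 hours
Step 2 — range = 291.5806 * 20.9 ≈ 6094.0 nautical miles (5 s.f.)

6094.0 NM


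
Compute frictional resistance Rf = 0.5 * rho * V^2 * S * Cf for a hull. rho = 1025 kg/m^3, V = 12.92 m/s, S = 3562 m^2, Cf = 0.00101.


Formula: Rf = 0.5 * rho * V^2 * S * Cf
Step 1 — V^2 = 12.92^2 = 166.9264
Step 2 — 0.5 * rho * V^2 = 0.5 * 1025 * 166.9264 = 85549.78
Step 3 — Rf = 85549.78 * 3562 * 0.00101 ≈ 307780 N (5 s.f.)

307780 N


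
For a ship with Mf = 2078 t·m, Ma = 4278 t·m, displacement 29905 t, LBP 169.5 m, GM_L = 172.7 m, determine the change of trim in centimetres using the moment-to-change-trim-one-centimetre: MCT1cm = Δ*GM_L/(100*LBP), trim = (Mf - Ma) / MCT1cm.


Formula: net trimming moment = Mf - Ma; MCT1cm = Δ*GM_L/(100*LBP); trim = net moment / MCT1cm
Step 1 — net trimming moment = 2078 - 4278 = -2200 t·m
Step 2 — MCT1cm = 29905 * 172.7 / (100 * 169.5) = 304.6958 t·m/cm
Step 3 — trim = -2200 / 304.6958 ≈ -7.2203 cm (5 s.f.)

-7.2203 cm


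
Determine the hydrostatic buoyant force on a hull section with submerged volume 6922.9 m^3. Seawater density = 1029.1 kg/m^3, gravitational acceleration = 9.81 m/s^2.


Formula: Fb = rho * g * V
Substituting: Fb = 1029.1 * 9.81 * 6922.9
Intermediate: 1029.1 * 9.81 = 10095.471
Result: Fb = 10095.471 * 6922.9 ≈ 69890000 N (5 s.f.)

69890000 N


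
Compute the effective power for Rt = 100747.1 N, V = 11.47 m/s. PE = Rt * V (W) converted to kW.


Formula: PE = Rt * V / 1000 (kW)
Step 1 — PE (W) = 100747.1 * 11.47 = 1155569.237 W
Step 2 — PE (kW) = 1155569.237 / 1000 ≈ 1155.6 kW (5 s.f.)

1155.6 kW


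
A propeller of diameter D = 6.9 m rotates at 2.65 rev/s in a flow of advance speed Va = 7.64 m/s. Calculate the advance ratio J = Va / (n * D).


Formula: J = Va / (n * D)
Step 1 — n * D = 2.65 * 6.9 = 18.285
Step 2 — J = 7.64 / 18.285 ≈ 0.41783 (5 s.f.)

0.41783


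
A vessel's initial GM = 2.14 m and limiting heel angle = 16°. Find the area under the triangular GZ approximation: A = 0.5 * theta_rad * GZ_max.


Formula: GZ_max = GM * sin(theta); Area = 0.5 * theta_rad * GZ_max
Step 1 — GZ_max = 2.14 * sin(16°) = 2.14 * 0.275637 = 0.589863 m
Step 2 — theta_rad = 16 * pi/180 = 0.279253 rad
Step 3 — Area = 0.5 * 0.279253 * 0.589863 ≈ 0.082361 m·rad (5 s.f.)

0.082361 m·rad


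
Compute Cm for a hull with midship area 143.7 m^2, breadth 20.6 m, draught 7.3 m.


Formula: Cm = Am / (B * T)
Step 1 — B * T = 20.6 * 7.3 = 150.38 m^2
Step 2 — Cm = 143.7 / 150.38 ≈ 0.95558 (5 s.f.)

0.95558


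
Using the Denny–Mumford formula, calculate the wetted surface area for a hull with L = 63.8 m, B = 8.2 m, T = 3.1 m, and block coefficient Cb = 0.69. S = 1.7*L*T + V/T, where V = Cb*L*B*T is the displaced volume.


Formula: S = 1.7*L*T + V/T with V = Cb*L*B*T, i.e. S = L * (1.7*T + Cb*B)
Step 1 — 1.7*T = 1.7 * 3.1 = 5.27 m
Step 2 — Cb*B = 0.69 * 8.2 = 5.658 m
Step 3 — 1.7*T + Cb*B = 5.27 + 5.658 = 10.928 m
Step 4 — S = 63.8 * 10.928 ≈ 697.21 m^2 (5 s.f.)

697.21 m^2


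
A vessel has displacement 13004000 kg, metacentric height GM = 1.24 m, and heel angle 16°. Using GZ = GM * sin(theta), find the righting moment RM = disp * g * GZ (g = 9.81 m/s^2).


Formula: GZ = GM * sin(theta); RM = disp * g * GZ
Step 1 — GZ = 1.24 * sin(16°) = 1.24 * 0.275637 = 0.34179 m
Step 2 — RM = 13004000 * 9.81 * 0.34179 ≈ 43602000 N·m (5 s.f.)

43602000 N·m


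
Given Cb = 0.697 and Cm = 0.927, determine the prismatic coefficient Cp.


Formula: Cp = Cb / Cm
Substituting: Cp = 0.697 / 0.927
Result: Cp ≈ 0.75189 (5 s.f.)

0.75189


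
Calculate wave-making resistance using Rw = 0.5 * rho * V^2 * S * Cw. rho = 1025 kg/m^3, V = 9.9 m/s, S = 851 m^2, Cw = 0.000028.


Formula: Rw = 0.5 * rho * V^2 * S * Cw
Step 1 — V^2 = 9.9^2 = 98.01
Step 2 — 0.5 * rho * V^2 = 0.5 * 1025 * 98.01 = 50230.125
Step 3 — Rw = 50230.125 * 851 * 0.000028 ≈ 1196.9 N (5 s.f.)

1196.9 N


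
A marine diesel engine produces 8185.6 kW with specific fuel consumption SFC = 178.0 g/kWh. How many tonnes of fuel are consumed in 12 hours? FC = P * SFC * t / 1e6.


Formula: FC (tonnes) = P * SFC * t / 1,000,000
Step 1 — P * SFC * t = 8185.6 * 178.0 * 12 = 17484441.6 g
Step 2 — FC (tonnes) = 17484441.6 / 1,000,000 ≈ 17.484 tonnes (5 s.f.)

17.484 tonnes


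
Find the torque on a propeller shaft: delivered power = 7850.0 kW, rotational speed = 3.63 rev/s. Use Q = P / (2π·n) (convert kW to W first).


Formula: Q = P_W / (2 * pi * n)
Step 1 — P_W = 7850.0 kW * 1000 = 7850000.0 W
Step 2 — 2 * pi * n = 2 * pi * 3.63 = 22.807963
Step 3 — Q = 7850000.0 / 22.807963 ≈ 344180 N·m (5 s.f.)

344180 N·m


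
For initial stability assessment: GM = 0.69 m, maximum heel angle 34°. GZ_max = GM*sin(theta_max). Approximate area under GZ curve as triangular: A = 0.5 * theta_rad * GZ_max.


Formula: GZ_max = GM * sin(theta); Area = 0.5 * theta_rad * GZ_max
Step 1 — GZ_max = 0.69 * sin(34°) = 0.69 * 0.559193 = 0.385843 m
Step 2 — theta_rad = 34 * pi/180 = 0.593412 rad
Step 3 — Area = 0.5 * 0.593412 * 0.385843 ≈ 0.11448 m·rad (5 s.f.)

0.11448 m·rad


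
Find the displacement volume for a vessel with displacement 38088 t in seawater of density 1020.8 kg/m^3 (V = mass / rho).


Formula: V = mass / rho
Step 1 — convert tonnes to kg: 38088 t * 1000 = 38088000 kg
Step 2 — V = 38088000 / 1020.8 ≈ 37312 m^3 (5 s.f.)

37312 m^3


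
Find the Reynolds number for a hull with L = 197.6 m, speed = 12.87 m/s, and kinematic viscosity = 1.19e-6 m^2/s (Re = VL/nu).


Formula: Re = V * L / nu
Step 1 — V * L = 12.87 * 197.6 = 2543.112 m^2/s
Step 2 — Re = 2543.112 / 1.19e-6 = 2.14e+09

2.14e+09


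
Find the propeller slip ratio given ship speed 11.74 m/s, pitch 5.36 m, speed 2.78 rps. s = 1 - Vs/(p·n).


Formula: s = 1 - Vs / (p * n)
Step 1 — p * n = 5.36 * 2.78 = 14.9008
Step 2 — Vs / (p*n) = 11.74 / 14.9008 = 0.787877 (6 d.p.)
Step 3 — s = 1 - 0.787877 = 0.212123

0.212123


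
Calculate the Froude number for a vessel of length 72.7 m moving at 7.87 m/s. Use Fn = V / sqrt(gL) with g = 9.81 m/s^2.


Formula: Fn = V / sqrt(g * L)
Step 1 — g * L = 9.81 * 72.7 = 713.187
Step 2 — sqrt(g * L) = sqrt(713.187) = 26.705561
Step 3 — Fn = 7.87 / 26.705561 ≈ 0.29470 (5 s.f.)

0.29470


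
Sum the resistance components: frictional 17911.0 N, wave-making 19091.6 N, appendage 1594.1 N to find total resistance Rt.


Formula: Rt = Rf + Rw + Ra
Substituting: Rt = 17911.0 + 19091.6 + 1594.1
Result: Rt = 38596.7 N

38596.7 N


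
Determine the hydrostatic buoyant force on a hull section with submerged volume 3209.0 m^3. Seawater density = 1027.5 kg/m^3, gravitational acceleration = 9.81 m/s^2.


Formula: Fb = rho * g * V
Substituting: Fb = 1027.5 * 9.81 * 3209.0
Intermediate: 1027.5 * 9.81 = 10079.775
Result: Fb = 10079.775 * 3209.0 ≈ 32346000 N (5 s.f.)

32346000 N


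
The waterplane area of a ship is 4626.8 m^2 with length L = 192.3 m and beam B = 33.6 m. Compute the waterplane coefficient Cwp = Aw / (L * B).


Formula: Cwp = Aw / (L * B)
Step 1 — L * B = 192.3 * 33.6 = 6461.28 m^2
Step 2 — Cwp = 4626.8 / 6461.28 ≈ 0.71608 (5 s.f.)

0.71608


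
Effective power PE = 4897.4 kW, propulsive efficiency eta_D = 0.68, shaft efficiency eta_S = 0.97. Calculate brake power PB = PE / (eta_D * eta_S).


Formula: PB = PE / (eta_D * eta_S)
Step 1 — combined efficiency = eta_D * eta_S = 0.68 * 0.97 = 0.6596
Step 2 — PB = 4897.4 / 0.6596 ≈ 7424.8 kW (5 s.f.)

7424.8 kW


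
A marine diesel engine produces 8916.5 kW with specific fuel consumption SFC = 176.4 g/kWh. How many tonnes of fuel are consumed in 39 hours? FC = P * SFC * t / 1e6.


Formula: FC (tonnes) = P * SFC * t / 1,000,000
Step 1 — P * SFC * t = 8916.5 * 176.4 * 39 = 61341953.4 g
Step 2 — FC (tonnes) = 61341953.4 / 1,000,000 ≈ 61.342 tonnes (5 s.f.)

61.342 tonnes


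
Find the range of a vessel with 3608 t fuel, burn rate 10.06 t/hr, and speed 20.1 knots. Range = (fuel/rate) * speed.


Formula: endurance = fuel / rate; range = endurance * speed
Step 1 — endurance = 3608 / 10.06 = 358.6481 hours
Step 2 — range = 358.6481 * 20.1 ≈ 7208.8 nautical miles (5 s.f.)

7208.8 NM


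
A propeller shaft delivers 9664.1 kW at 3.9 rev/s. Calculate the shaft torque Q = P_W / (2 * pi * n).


Formula: Q = P_W / (2 * pi * n)
Step 1 — P_W = 9664.1 kW * 1000 = 9664100.0 W
Step 2 — 2 * pi * n = 2 * pi * 3.9 = 24.504423
Step 3 — Q = 9664100.0 / 24.504423 ≈ 394380 N·m (5 s.f.)

394380 N·m


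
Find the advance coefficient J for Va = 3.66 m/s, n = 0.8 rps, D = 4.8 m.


Formula: J = Va / (n * D)
Step 1 — n * D = 0.8 * 4.8 = 3.84
Step 2 — J = 3.66 / 3.84 ≈ 0.95313 (5 s.f.)

0.95313


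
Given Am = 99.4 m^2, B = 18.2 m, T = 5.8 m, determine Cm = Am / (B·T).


Formula: Cm = Am / (B * T)
Step 1 — B * T = 18.2 * 5.8 = 105.56 m^2
Step 2 — Cm = 99.4 / 105.56 ≈ 0.94164 (5 s.f.)

0.94164


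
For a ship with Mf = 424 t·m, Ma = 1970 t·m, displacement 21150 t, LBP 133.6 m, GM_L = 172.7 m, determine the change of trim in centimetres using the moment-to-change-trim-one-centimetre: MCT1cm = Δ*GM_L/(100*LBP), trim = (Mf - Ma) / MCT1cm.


Formula: net trimming moment = Mf - Ma; MCT1cm = Δ*GM_L/(100*LBP); trim = net moment / MCT1cm
Step 1 — net trimming moment = 424 - 1970 = -1546 t·m
Step 2 — MCT1cm = 21150 * 172.7 / (100 * 133.6) = 273.3986 t·m/cm
Step 3 — trim = -1546 / 273.3986 ≈ -5.6547 cm (5 s.f.)

-5.6547 cm


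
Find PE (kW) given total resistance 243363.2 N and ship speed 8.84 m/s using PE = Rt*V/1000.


Formula: PE = Rt * V / 1000 (kW)
Step 1 — PE (W) = 243363.2 * 8.84 = 2151330.688 W
Step 2 — PE (kW) = 2151330.688 / 1000 ≈ 2151.3 kW (5 s.f.)

2151.3 kW


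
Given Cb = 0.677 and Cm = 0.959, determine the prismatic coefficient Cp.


Formula: Cp = Cb / Cm
Substituting: Cp = 0.677 / 0.959
Result: Cp ≈ 0.70594 (5 s.f.)

0.70594


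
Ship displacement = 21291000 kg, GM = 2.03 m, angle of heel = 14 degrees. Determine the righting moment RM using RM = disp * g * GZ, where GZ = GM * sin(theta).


Formula: GZ = GM * sin(theta); RM = disp * g * GZ
Step 1 — GZ = 2.03 * sin(14°) = 2.03 * 0.241922 = 0.491102 m
Step 2 — RM = 21291000 * 9.81 * 0.491102 ≈ 102570000 N·m (5 s.f.)

102570000 N·m


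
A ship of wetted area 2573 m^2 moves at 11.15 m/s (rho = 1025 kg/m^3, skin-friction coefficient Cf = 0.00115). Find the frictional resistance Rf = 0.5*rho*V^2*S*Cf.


Formula: Rf = 0.5 * rho * V^2 * S * Cf
Step 1 — V^2 = 11.15^2 = 124.3225
Step 2 — 0.5 * rho * V^2 = 0.5 * 1025 * 124.3225 = 63715.28125
Step 3 — Rf = 63715.28125 * 2573 * 0.00115 ≈ 188530 N (5 s.f.)

188530 N


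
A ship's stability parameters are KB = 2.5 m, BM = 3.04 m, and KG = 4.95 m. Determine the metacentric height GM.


Formula: GM = KB + BM - KG
Step 1 — KM = KB + BM = 2.5 + 3.04 = 5.54 m
Step 2 — GM = KM - KG = 5.54 - 4.95 = 0.59 m

0.59 m


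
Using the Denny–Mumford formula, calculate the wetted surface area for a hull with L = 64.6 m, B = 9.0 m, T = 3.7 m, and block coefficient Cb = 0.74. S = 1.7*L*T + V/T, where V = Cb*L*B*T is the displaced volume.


Formula: S = 1.7*L*T + V/T with V = Cb*L*B*T, i.e. S = L * (1.7*T + Cb*B)
Step 1 — 1.7*T = 1.7 * 3.7 = 6.29 m
Step 2 — Cb*B = 0.74 * 9.0 = 6.66 m
Step 3 — 1.7*T + Cb*B = 6.29 + 6.66 = 12.95 m
Step 4 — S = 64.6 * 12.95 ≈ 836.57 m^2 (5 s.f.)

836.57 m^2


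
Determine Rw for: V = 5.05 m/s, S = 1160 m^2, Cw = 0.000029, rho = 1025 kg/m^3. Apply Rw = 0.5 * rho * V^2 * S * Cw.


Formula: Rw = 0.5 * rho * V^2 * S * Cw
Step 1 — V^2 = 5.05^2 = 25.5025
Step 2 — 0.5 * rho * V^2 = 0.5 * 1025 * 25.5025 = 13070.03125
Step 3 — Rw = 13070.03125 * 1160 * 0.000029 ≈ 439.68 N (5 s.f.)

439.68 N


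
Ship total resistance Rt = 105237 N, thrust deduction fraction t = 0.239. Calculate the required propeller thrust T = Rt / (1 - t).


Formula: T = Rt / (1 - t)
Step 1 — (1 - t) = 1 - 0.239 = 0.761
Step 2 — T = 105237 / 0.761 ≈ 138290 N (5 s.f.)

138290 N


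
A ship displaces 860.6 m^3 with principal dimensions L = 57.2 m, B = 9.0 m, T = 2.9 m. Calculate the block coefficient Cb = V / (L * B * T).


Formula: Cb = V / (L * B * T)
Step 1 — L * B * T = 57.2 * 9.0 * 2.9 = 1492.92 m^3
Step 2 — Cb = 860.6 / 1492.92 ≈ 0.57645 (5 s.f.)

0.57645


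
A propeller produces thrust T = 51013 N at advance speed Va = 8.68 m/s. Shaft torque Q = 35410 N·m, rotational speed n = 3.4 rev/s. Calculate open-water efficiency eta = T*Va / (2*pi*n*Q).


Formula: eta = T * Va / (2 * pi * n * Q)
Step 1 — numerator = T * Va = 51013 * 8.68 = 442792.84
Step 2 — 2 * pi * n = 2 * pi * 3.4 = 21.36283
Step 3 — denominator = 21.36283 * 35410 = 756457.81
Step 4 — eta = 442792.84 / 756457.81 ≈ 0.58535 (5 s.f.)

0.58535


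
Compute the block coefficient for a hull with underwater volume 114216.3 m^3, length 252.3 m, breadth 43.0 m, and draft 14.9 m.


Formula: Cb = V / (L * B * T)
Step 1 — L * B * T = 252.3 * 43.0 * 14.9 = 161648.61 m^3
Step 2 — Cb = 114216.3 / 161648.61 ≈ 0.70657 (5 s.f.)

0.70657


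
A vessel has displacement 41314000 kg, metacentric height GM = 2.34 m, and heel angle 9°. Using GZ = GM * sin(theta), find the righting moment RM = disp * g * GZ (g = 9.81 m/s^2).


Formula: GZ = GM * sin(theta); RM = disp * g * GZ
Step 1 — GZ = 2.34 * sin(9°) = 2.34 * 0.156434 = 0.366056 m
Step 2 — RM = 41314000 * 9.81 * 0.366056 ≈ 148360000 N·m (5 s.f.)

148360000 N·m


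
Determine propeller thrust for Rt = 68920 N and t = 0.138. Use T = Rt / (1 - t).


Formula: T = Rt / (1 - t)
Step 1 — (1 - t) = 1 - 0.138 = 0.862
Step 2 — T = 68920 / 0.862 ≈ 79954 N (5 s.f.)

79954 N


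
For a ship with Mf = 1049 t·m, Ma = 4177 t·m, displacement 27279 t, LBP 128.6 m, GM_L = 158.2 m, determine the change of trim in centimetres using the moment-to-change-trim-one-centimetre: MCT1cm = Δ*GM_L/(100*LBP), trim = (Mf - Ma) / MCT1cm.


Formula: net trimming moment = Mf - Ma; MCT1cm = Δ*GM_L/(100*LBP); trim = net moment / MCT1cm
Step 1 — net trimming moment = 1049 - 4177 = -3128 t·m
Step 2 — MCT1cm = 27279 * 158.2 / (100 * 128.6) = 335.5784 t·m/cm
Step 3 — trim = -3128 / 335.5784 ≈ -9.3212 cm (5 s.f.)

-9.3212 cm


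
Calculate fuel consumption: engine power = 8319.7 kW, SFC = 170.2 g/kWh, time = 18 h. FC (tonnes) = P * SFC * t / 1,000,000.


Formula: FC (tonnes) = P * SFC * t / 1,000,000
Step 1 — P * SFC * t = 8319.7 * 170.2 * 18 = 25488232.92 g
Step 2 — FC (tonnes) = 25488232.92 / 1,000,000 ≈ 25.488 tonnes (5 s.f.)

25.488 tonnes


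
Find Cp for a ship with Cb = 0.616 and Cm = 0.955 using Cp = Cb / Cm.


Formula: Cp = Cb / Cm
Substituting: Cp = 0.616 / 0.955
Result: Cp ≈ 0.64503 (5 s.f.)

0.64503


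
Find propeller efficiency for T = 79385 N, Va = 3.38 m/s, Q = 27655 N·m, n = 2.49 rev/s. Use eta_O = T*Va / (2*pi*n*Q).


Formula: eta = T * Va / (2 * pi * n * Q)
Step 1 — numerator = T * Va = 79385 * 3.38 = 268321.3
Step 2 — 2 * pi * n = 2 * pi * 2.49 = 15.645131
Step 3 — denominator = 15.645131 * 27655 = 432666.1
Step 4 — eta = 268321.3 / 432666.1 ≈ 0.62016 (5 s.f.)

0.62016


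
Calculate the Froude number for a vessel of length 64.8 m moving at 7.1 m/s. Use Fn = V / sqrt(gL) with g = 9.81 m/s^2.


Formula: Fn = V / sqrt(g * L)
Step 1 — g * L = 9.81 * 64.8 = 635.688
Step 2 — sqrt(g * L) = sqrt(635.688) = 25.212854
Step 3 — Fn = 7.1 / 25.212854 ≈ 0.28160 (5 s.f.)

0.28160


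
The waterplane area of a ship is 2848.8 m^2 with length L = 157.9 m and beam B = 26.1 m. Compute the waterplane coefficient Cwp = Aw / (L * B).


Formula: Cwp = Aw / (L * B)
Step 1 — L * B = 157.9 * 26.1 = 4121.19 m^2
Step 2 — Cwp = 2848.8 / 4121.19 ≈ 0.69126 (5 s.f.)

0.69126


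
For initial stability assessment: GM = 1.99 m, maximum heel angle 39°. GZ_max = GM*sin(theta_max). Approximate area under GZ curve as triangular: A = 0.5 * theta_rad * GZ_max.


Formula: GZ_max = GM * sin(theta); Area = 0.5 * theta_rad * GZ_max
Step 1 — GZ_max = 1.99 * sin(39°) = 1.99 * 0.62932 = 1.252347 m
Step 2 — theta_rad = 39 * pi/180 = 0.680678 rad
Step 3 — Area = 0.5 * 0.680678 * 1.252347 ≈ 0.42622 m·rad (5 s.f.)

0.42622 m·rad


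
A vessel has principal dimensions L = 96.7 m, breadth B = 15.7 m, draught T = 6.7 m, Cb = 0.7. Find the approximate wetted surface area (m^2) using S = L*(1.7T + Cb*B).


Formula: S = 1.7*L*T + V/T with V = Cb*L*B*T, i.e. S = L * (1.7*T + Cb*B)
Step 1 — 1.7*T = 1.7 * 6.7 = 11.39 m
Step 2 — Cb*B = 0.7 * 15.7 = 10.99 m
Step 3 — 1.7*T + Cb*B = 11.39 + 10.99 = 22.38 m
Step 4 — S = 96.7 * 22.38 ≈ 2164.1 m^2 (5 s.f.)

2164.1 m^2


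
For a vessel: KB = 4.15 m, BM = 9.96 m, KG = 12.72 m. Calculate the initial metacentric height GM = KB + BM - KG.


Formula: GM = KB + BM - KG
Step 1 — KM = KB + BM = 4.15 + 9.96 = 14.11 m
Step 2 — GM = KM - KG = 14.11 - 12.72 = 1.39 m

1.39 m


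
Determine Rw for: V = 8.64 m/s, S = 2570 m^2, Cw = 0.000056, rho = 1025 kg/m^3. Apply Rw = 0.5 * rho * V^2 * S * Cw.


Formula: Rw = 0.5 * rho * V^2 * S * Cw
Step 1 — V^2 = 8.64^2 = 74.6496
Step 2 — 0.5 * rho * V^2 = 0.5 * 1025 * 74.6496 = 38257.92
Step 3 — Rw = 38257.92 * 2570 * 0.000056 ≈ 5506.1 N (5 s.f.)

5506.1 N


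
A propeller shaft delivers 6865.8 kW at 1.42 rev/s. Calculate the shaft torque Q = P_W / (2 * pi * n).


Formula: Q = P_W / (2 * pi * n)
Step 1 — P_W = 6865.8 kW * 1000 = 6865800.0 W
Step 2 — 2 * pi * n = 2 * pi * 1.42 = 8.922123
Step 3 — Q = 6865800.0 / 8.922123 ≈ 769530 N·m (5 s.f.)

769530 N·m


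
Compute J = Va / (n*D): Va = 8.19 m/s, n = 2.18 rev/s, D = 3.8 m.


Formula: J = Va / (n * D)
Step 1 — n * D = 2.18 * 3.8 = 8.284
Step 2 — J = 8.19 / 8.284 ≈ 0.98865 (5 s.f.)

0.98865


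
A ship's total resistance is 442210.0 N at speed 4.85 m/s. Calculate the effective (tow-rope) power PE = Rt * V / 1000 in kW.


Formula: PE = Rt * V / 1000 (kW)
Step 1 — PE (W) = 442210.0 * 4.85 = 2144718.5 W
Step 2 — PE (kW) = 2144718.5 / 1000 ≈ 2144.7 kW (5 s.f.)

2144.7 kW


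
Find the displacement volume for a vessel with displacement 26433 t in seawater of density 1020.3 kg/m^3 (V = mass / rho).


Formula: V = mass / rho
Step 1 — convert tonnes to kg: 26433 t * 1000 = 26433000 kg
Step 2 — V = 26433000 / 1020.3 ≈ 25907 m^3 (5 s.f.)

25907 m^3


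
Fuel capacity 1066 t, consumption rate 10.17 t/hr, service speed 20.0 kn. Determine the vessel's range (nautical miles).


Formula: endurance = fuel / rate; range = endurance * speed
Step 1 — endurance = 1066 / 10.17 = 104.8181 hours
Step 2 — range = 104.8181 * 20.0 ≈ 2096.4 nautical miles (5 s.f.)

2096.4 NM


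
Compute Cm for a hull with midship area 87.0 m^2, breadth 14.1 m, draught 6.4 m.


Formula: Cm = Am / (B * T)
Step 1 — B * T = 14.1 * 6.4 = 90.24 m^2
Step 2 — Cm = 87.0 / 90.24 ≈ 0.96410 (5 s.f.)

0.96410


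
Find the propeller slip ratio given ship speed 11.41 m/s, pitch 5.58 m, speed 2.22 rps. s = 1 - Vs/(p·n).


Formula: s = 1 - Vs / (p * n)
Step 1 — p * n = 5.58 * 2.22 = 12.3876
Step 2 — Vs / (p*n) = 11.41 / 12.3876 = 0.921082 (6 d.p.)
Step 3 — s = 1 - 0.921082 = 0.078918

0.078918


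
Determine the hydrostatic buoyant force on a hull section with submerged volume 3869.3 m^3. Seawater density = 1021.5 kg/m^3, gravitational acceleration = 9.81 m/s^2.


Formula: Fb = rho * g * V
Substituting: Fb = 1021.5 * 9.81 * 3869.3
Intermediate: 1021.5 * 9.81 = 10020.915
Result: Fb = 10020.915 * 3869.3 ≈ 38774000 N (5 s.f.)

38774000 N


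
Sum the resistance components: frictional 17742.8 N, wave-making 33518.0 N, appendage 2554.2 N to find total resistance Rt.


Formula: Rt = Rf + Rw + Ra
Substituting: Rt = 17742.8 + 33518.0 + 2554.2
Result: Rt = 53815.0 N

53815.0 N


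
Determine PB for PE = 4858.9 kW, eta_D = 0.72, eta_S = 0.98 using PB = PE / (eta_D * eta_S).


Formula: PB = PE / (eta_D * eta_S)
Step 1 — combined efficiency = eta_D * eta_S = 0.72 * 0.98 = 0.7056
Step 2 — PB = 4858.9 / 0.7056 ≈ 6886.2 kW (5 s.f.)

6886.2 kW


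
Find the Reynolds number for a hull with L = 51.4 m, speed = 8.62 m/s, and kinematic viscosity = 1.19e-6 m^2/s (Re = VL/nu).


Formula: Re = V * L / nu
Step 1 — V * L = 8.62 * 51.4 = 443.068 m^2/s
Step 2 — Re = 443.068 / 1.19e-6 = 3.72e+08

3.72e+08


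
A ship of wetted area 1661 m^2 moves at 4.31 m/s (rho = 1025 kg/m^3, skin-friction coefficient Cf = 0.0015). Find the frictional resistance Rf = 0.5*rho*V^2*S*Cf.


Formula: Rf = 0.5 * rho * V^2 * S * Cf
Step 1 — V^2 = 4.31^2 = 18.5761
Step 2 — 0.5 * rho * V^2 = 0.5 * 1025 * 18.5761 = 9520.25125
Step 3 — Rf = 9520.25125 * 1661 * 0.0015 ≈ 23720 N (5 s.f.)

23720 N


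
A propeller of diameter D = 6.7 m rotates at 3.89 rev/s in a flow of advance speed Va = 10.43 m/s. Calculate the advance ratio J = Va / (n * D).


Formula: J = Va / (n * D)
Step 1 — n * D = 3.89 * 6.7 = 26.063
Step 2 — J = 10.43 / 26.063 ≈ 0.40018 (5 s.f.)

0.40018


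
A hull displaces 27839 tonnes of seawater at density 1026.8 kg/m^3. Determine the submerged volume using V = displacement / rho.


Formula: V = mass / rho
Step 1 — convert tonnes to kg: 27839 t * 1000 = 27839000 kg
Step 2 — V = 27839000 / 1026.8 ≈ 27112 m^3 (5 s.f.)

27112 m^3


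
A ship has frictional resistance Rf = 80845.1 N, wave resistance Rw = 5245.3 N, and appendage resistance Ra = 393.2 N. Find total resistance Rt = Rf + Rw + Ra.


Formula: Rt = Rf + Rw + Ra
Substituting: Rt = 80845.1 + 5245.3 + 393.2
Result: Rt = 86483.6 N

86483.6 N


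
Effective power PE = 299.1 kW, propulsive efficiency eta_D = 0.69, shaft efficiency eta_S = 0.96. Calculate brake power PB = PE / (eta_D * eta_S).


Formula: PB = PE / (eta_D * eta_S)
Step 1 — combined efficiency = eta_D * eta_S = 0.69 * 0.96 = 0.6624
Step 2 — PB = 299.1 / 0.6624 ≈ 451.54 kW (5 s.f.)

451.54 kW


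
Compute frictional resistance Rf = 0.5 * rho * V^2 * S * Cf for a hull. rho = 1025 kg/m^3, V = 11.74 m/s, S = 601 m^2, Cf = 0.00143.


Formula: Rf = 0.5 * rho * V^2 * S * Cf
Step 1 — V^2 = 11.74^2 = 137.8276
Step 2 — 0.5 * rho * V^2 = 0.5 * 1025 * 137.8276 = 70636.645
Step 3 — Rf = 70636.645 * 601 * 0.00143 ≈ 60707 N (5 s.f.)

60707 N


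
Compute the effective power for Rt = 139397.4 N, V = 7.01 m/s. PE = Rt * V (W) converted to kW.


Formula: PE = Rt * V / 1000 (kW)
Step 1 — PE (W) = 139397.4 * 7.01 = 977175.774 W
Step 2 — PE (kW) = 977175.774 / 1000 ≈ 977.18 kW (5 s.f.)

977.18 kW


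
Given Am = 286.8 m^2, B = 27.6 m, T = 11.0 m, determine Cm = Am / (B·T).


Formula: Cm = Am / (B * T)
Step 1 — B * T = 27.6 * 11.0 = 303.6 m^2
Step 2 — Cm = 286.8 / 303.6 ≈ 0.94466 (5 s.f.)

0.94466


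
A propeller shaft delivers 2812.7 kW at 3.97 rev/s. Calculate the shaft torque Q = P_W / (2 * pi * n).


Formula: Q = P_W / (2 * pi * n)
Step 1 — P_W = 2812.7 kW * 1000 = 2812700.0 W
Step 2 — 2 * pi * n = 2 * pi * 3.97 = 24.944246
Step 3 — Q = 2812700.0 / 24.944246 ≈ 112760 N·m (5 s.f.)

112760 N·m


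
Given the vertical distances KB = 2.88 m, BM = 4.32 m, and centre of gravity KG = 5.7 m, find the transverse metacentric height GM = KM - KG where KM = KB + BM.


Formula: GM = KB + BM - KG
Step 1 — KM = KB + BM = 2.88 + 4.32 = 7.2 m
Step 2 — GM = KM - KG = 7.2 - 5.7 = 1.5 m

1.5 m


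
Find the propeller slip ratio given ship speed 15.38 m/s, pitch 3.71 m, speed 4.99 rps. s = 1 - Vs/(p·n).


Formula: s = 1 - Vs / (p * n)
Step 1 — p * n = 3.71 * 4.99 = 18.5129
Step 2 — Vs / (p*n) = 15.38 / 18.5129 = 0.830772 (6 d.p.)
Step 3 — s = 1 - 0.830772 = 0.169228

0.169228


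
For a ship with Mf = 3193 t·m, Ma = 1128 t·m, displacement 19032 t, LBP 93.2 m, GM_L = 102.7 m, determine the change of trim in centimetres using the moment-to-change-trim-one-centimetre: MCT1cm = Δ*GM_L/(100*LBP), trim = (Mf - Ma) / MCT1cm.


Formula: net trimming moment = Mf - Ma; MCT1cm = Δ*GM_L/(100*LBP); trim = net moment / MCT1cm
Step 1 — net trimming moment = 3193 - 1128 = 2065 t·m
Step 2 — MCT1cm = 19032 * 102.7 / (100 * 93.2) = 209.7196 t·m/cm
Step 3 — trim = 2065 / 209.7196 ≈ 9.8465 cm (5 s.f.)

9.8465 cm


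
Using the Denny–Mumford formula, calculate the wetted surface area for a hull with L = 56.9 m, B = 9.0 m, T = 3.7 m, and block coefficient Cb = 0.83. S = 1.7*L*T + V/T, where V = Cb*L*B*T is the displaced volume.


Formula: S = 1.7*L*T + V/T with V = Cb*L*B*T, i.e. S = L * (1.7*T + Cb*B)
Step 1 — 1.7*T = 1.7 * 3.7 = 6.29 m
Step 2 — Cb*B = 0.83 * 9.0 = 7.47 m
Step 3 — 1.7*T + Cb*B = 6.29 + 7.47 = 13.76 m
Step 4 — S = 56.9 * 13.76 ≈ 782.94 m^2 (5 s.f.)

782.94 m^2


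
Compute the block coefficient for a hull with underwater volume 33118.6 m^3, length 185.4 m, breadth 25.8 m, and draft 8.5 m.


Formula: Cb = V / (L * B * T)
Step 1 — L * B * T = 185.4 * 25.8 * 8.5 = 40658.22 m^3
Step 2 — Cb = 33118.6 / 40658.22 ≈ 0.81456 (5 s.f.)

0.81456


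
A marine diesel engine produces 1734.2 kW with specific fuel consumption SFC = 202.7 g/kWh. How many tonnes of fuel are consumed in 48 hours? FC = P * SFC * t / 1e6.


Formula: FC (tonnes) = P * SFC * t / 1,000,000
Step 1 — P * SFC * t = 1734.2 * 202.7 * 48 = 16873072.32 g
Step 2 — FC (tonnes) = 16873072.32 / 1,000,000 ≈ 16.873 tonnes (5 s.f.)

16.873 tonnes


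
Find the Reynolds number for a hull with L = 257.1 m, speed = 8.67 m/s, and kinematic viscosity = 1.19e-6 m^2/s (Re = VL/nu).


Formula: Re = V * L / nu
Step 1 — V * L = 8.67 * 257.1 = 2229.057 m^2/s
Step 2 — Re = 2229.057 / 1.19e-6 = 1.87e+09

1.87e+09


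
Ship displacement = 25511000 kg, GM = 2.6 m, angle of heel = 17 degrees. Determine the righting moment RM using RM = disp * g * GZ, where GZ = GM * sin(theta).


Formula: GZ = GM * sin(theta); RM = disp * g * GZ
Step 1 — GZ = 2.6 * sin(17°) = 2.6 * 0.292372 = 0.760167 m
Step 2 — RM = 25511000 * 9.81 * 0.760167 ≈ 190240000 N·m (5 s.f.)

190240000 N·m


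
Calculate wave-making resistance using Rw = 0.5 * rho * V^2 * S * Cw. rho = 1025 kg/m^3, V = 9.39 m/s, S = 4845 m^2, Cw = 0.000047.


Formula: Rw = 0.5 * rho * V^2 * S * Cw
Step 1 — V^2 = 9.39^2 = 88.1721
Step 2 — 0.5 * rho * V^2 = 0.5 * 1025 * 88.1721 = 45188.20125
Step 3 — Rw = 45188.20125 * 4845 * 0.000047 ≈ 10290 N (5 s.f.)

10290 N


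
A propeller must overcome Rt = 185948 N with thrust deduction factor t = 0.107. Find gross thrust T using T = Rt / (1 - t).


Formula: T = Rt / (1 - t)
Step 1 — (1 - t) = 1 - 0.107 = 0.893
Step 2 — T = 185948 / 0.893 ≈ 208230 N (5 s.f.)

208230 N


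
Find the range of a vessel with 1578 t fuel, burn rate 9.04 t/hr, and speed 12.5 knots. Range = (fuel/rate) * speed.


Formula: endurance = fuel / rate; range = endurance * speed
Step 1 — endurance = 1578 / 9.04 = 174.5575 hours
Step 2 — range = 174.5575 * 12.5 ≈ 2182.0 nautical miles (5 s.f.)

2182.0 NM


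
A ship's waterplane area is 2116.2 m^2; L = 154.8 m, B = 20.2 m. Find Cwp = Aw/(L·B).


Formula: Cwp = Aw / (L * B)
Step 1 — L * B = 154.8 * 20.2 = 3126.96 m^2
Step 2 — Cwp = 2116.2 / 3126.96 ≈ 0.67676 (5 s.f.)

0.67676


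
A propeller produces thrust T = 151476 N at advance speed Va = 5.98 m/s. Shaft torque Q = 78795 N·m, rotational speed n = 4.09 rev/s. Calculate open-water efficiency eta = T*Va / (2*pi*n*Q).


Formula: eta = T * Va / (2 * pi * n * Q)
Step 1 — numerator = T * Va = 151476 * 5.98 = 905826.48
Step 2 — 2 * pi * n = 2 * pi * 4.09 = 25.698228
Step 3 — denominator = 25.698228 * 78795 = 2024891.88
Step 4 — eta = 905826.48 / 2024891.88 ≈ 0.44735 (5 s.f.)

0.44735
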